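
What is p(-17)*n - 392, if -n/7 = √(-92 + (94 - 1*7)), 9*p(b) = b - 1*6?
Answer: -392 + 161*I*√5/9 ≈ -392.0 + 40.001*I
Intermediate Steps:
p(b) = -⅔ + b/9 (p(b) = (b - 1*6)/9 = (b - 6)/9 = (-6 + b)/9 = -⅔ + b/9)
n = -7*I*√5 (n = -7*√(-92 + (94 - 1*7)) = -7*√(-92 + (94 - 7)) = -7*√(-92 + 87) = -7*I*√5 ≈ -15.652*I)
p(-17)*n - 392 = (-⅔ + (⅑)*(-17))*(-7*I*√5) - 392 = (-⅔ - 17/9)*(-7*I*√5) - 392 = -(-161)*I*√5/9 - 392 = 161*I*√5/9 - 392 = -392 + 161*I*√5/9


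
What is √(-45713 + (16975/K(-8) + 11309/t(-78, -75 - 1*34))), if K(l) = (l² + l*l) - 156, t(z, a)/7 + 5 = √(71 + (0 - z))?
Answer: √(45709517 - 9078573*√149)/(14*√(-5 + √149)) ≈ 214.7*I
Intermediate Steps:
t(z, a) = -35 + 7*√(71 - z) (t(z, a) = -35 + 7*√(71 + (0 - z)) = -35 + 7*√(71 - z))
K(l) = -156 + 2*l² (K(l) = (l² + l²) - 156 = 2*l² - 156 = -156 + 2*l²)
√(-45713 + (16975/K(-8) + 11309/t(-78, -75 - 1*34))) = √(-45713 + (16975/(-156 + 2*(-8)²) + 11309/(-35 + 7*√(71 - 1*(-78))))) = √(-45713 + (16975/(-156 + 2*64) + 11309/(-35 + 7*√(71 + 78)))) = √(-45713 + (16975/(-156 + 128) + 11309/(-35 + 7*√149))) = √(-45713 + (16975/(-28) + 11309/(-35 + 7*√149))) = √(-45713 + (16975*(-1/28) + 11309/(-35 + 7*√149))) = √(-45713 + (-2425/4 + 11309/(-35 + 7*√149))) = √(-185277/4 + 11309/(-35 + 7*√149))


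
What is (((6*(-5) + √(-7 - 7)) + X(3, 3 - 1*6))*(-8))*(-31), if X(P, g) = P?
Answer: -6696 + 248*I*√14 ≈ -6696.0 + 927.93*I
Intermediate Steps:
(((6*(-5) + √(-7 - 7)) + X(3, 3 - 1*6))*(-8))*(-31) = (((6*(-5) + √(-7 - 7)) + 3)*(-8))*(-31) = (((-30 + √(-14)) + 3)*(-8))*(-31) = (((-30 + I*√14) + 3)*(-8))*(-31) = ((-27 + I*√14)*(-8))*(-31) = (216 - 8*I*√14)*(-31) = -6696 + 248*I*√14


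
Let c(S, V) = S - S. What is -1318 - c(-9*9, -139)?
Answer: -1318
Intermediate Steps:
c(S, V) = 0
-1318 - c(-9*9, -139) = -1318 - 1*0 = -1318 + 0 = -1318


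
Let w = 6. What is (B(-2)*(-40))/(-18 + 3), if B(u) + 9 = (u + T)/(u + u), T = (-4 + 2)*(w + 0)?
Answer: -44/3 ≈ -14.667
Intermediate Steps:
T = -12 (T = (-4 + 2)*(6 + 0) = -2*6 = -12)
B(u) = -9 + (-12 + u)/(2*u) (B(u) = -9 + (u - 12)/(u + u) = -9 + (-12 + u)/((2*u)) = -9 + (-12 + u)*(1/(2*u)) = -9 + (-12 + u)/(2*u))
(B(-2)*(-40))/(-18 + 3) = ((-17/2 - 6/(-2))*(-40))/(-18 + 3) = ((-17/2 - 6*(-1/2))*(-40))/(-15) = ((-17/2 + 3)*(-40))*(-1/15) = -11/2*(-40)*(-1/15) = 220*(-1/15) = -44/3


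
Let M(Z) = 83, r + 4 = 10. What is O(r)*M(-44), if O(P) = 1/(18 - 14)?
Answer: 83/4 ≈ 20.750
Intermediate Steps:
r = 6 (r = -4 + 10 = 6)
O(P) = ¼ (O(P) = 1/4 = ¼)
O(r)*M(-44) = (¼)*83 = 83/4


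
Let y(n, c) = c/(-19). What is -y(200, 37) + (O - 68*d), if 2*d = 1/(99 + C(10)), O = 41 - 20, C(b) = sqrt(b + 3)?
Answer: 2101807/92986 + 17*sqrt(13)/4894 ≈ 22.616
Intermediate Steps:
C(b) = sqrt(3 + b)
O = 21
y(n, c) = -c/19 (y(n, c) = c*(-1/19) = -c/19)
d = 1/(2*(99 + sqrt(13))) (d = 1/(2*(99 + sqrt(3 + 10))) = 1/(2*(99 + sqrt(13))) ≈ 0.0048730)
-y(200, 37) + (O - 68*d) = -(-1)*37/19 + (21 - 68*(99/19576 - sqrt(13)/19576)) = -1*(-37/19) + (21 + (-1683/4894 + 17*sqrt(13)/4894)) = 37/19 + (101091/4894 + 17*sqrt(13)/4894) = 2101807/92986 + 17*sqrt(13)/4894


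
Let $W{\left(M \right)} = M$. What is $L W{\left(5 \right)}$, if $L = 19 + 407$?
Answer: $2130$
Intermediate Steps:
$L = 426$
$L W{\left(5 \right)} = 426 \cdot 5 = 2130$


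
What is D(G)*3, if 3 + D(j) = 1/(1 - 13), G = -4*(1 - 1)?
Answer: -37/4 ≈ -9.2500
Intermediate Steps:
G = 0 (G = -4*0 = 0)
D(j) = -37/12 (D(j) = -3 + 1/(1 - 13) = -3 + 1/(-12) = -3 - 1/12 = -37/12)
D(G)*3 = -37/12*3 = -37/4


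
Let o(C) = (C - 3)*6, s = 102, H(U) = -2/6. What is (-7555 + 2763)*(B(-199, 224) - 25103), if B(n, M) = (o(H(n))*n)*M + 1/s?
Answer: -211745385860/51 ≈ -4.1519e+9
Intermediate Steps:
H(U) = -⅓ (H(U) = -2*⅙ = -⅓)
o(C) = -18 + 6*C (o(C) = (-3 + C)*6 = -18 + 6*C)
B(n, M) = 1/102 - 20*M*n (B(n, M) = ((-18 + 6*(-⅓))*n)*M + 1/102 = ((-18 - 2)*n)*M + 1/102 = (-20*n)*M + 1/102 = -20*M*n + 1/102 = 1/102 - 20*M*n)
(-7555 + 2763)*(B(-199, 224) - 25103) = (-7555 + 2763)*((1/102 - 20*224*(-199)) - 25103) = -4792*((1/102 + 891520) - 25103) = -4792*(90935041/102 - 25103) = -4792*88374535/102 = -211745385860/51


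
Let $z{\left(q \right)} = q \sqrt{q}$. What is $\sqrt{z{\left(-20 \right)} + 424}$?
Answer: $2 \sqrt{106 - 10 i \sqrt{5}} \approx 20.704 - 2.16 i$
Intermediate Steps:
$z{\left(q \right)} = q^{\frac{3}{2}}$
$\sqrt{z{\left(-20 \right)} + 424} = \sqrt{\left(-20\right)^{\frac{3}{2}} + 424} = \sqrt{- 40 i \sqrt{5} + 424} = \sqrt{424 - 40 i \sqrt{5}}$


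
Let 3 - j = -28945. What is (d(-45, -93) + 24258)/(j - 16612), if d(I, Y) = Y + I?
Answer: 1005/514 ≈ 1.9553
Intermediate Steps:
j = 28948 (j = 3 - 1*(-28945) = 3 + 28945 = 28948)
d(I, Y) = I + Y
(d(-45, -93) + 24258)/(j - 16612) = ((-45 - 93) + 24258)/(28948 - 16612) = (-138 + 24258)/12336 = 24120*(1/12336) = 1005/514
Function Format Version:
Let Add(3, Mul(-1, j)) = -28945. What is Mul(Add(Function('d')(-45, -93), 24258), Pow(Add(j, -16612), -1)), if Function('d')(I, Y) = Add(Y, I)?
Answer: Rational(1005, 514) ≈ 1.9553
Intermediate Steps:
j = 28948 (j = Add(3, Mul(-1, -28945)) = Add(3, 28945) = 28948)
Function('d')(I, Y) = Add(I, Y)
Mul(Add(Function('d')(-45, -93), 24258), Pow(Add(j, -16612), -1)) = Mul(Add(Add(-45, -93), 24258), Pow(Add(28948, -16612), -1)) = Mul(Add(-138, 24258), Pow(12336, -1)) = Mul(24120, Rational(1, 12336)) = Rational(1005, 514)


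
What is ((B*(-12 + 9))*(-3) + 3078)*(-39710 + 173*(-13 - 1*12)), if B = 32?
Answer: -148221810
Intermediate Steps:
((B*(-12 + 9))*(-3) + 3078)*(-39710 + 173*(-13 - 1*12)) = ((32*(-12 + 9))*(-3) + 3078)*(-39710 + 173*(-13 - 1*12)) = ((32*(-3))*(-3) + 3078)*(-39710 + 173*(-13 - 12)) = (-96*(-3) + 3078)*(-39710 + 173*(-25)) = (288 + 3078)*(-39710 - 4325) = 3366*(-44035) = -148221810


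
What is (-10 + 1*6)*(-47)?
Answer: 188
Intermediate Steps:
(-10 + 1*6)*(-47) = (-10 + 6)*(-47) = -4*(-47) = 188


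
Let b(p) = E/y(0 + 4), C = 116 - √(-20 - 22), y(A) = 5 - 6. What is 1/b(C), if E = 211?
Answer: -1/211 ≈ -0.0047393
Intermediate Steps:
y(A) = -1
C = 116 - I*√42 (C = 116 - √(-42) = 116 - I*√42 ≈ 116.0 - 6.4807*I)
b(p) = -211 (b(p) = 211/(-1) = 211*(-1) = -211)
1/b(C) = 1/(-211) = -1/211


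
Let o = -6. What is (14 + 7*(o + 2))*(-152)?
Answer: 2128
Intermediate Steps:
(14 + 7*(o + 2))*(-152) = (14 + 7*(-6 + 2))*(-152) = (14 + 7*(-4))*(-152) = (14 - 28)*(-152) = -14*(-152) = 2128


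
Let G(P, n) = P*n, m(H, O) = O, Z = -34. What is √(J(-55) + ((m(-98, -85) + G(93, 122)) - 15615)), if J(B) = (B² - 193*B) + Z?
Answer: 6*√257 ≈ 96.187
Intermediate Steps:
J(B) = -34 + B² - 193*B (J(B) = (B² - 193*B) - 34 = -34 + B² - 193*B)
√(J(-55) + ((m(-98, -85) + G(93, 122)) - 15615)) = √((-34 + (-55)² - 193*(-55)) + ((-85 + 93*122) - 15615)) = √((-34 + 3025 + 10615) + ((-85 + 11346) - 15615)) = √(13606 + (11261 - 15615)) = √(13606 - 4354) = √9252 = 6*√257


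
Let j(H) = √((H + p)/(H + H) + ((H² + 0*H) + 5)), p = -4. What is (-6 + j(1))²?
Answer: 81/2 - 18*√2 ≈ 15.044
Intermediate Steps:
j(H) = √(5 + H² + (-4 + H)/(2*H)) (j(H) = √((H - 4)/(H + H) + ((H² + 0*H) + 5)) = √((-4 + H)/((2*H)) + ((H² + 0) + 5)) = √((-4 + H)*(1/(2*H)) + (H² + 5)) = √((-4 + H)/(2*H) + (5 + H²)) = √(5 + H² + (-4 + H)/(2*H)))
(-6 + j(1))² = (-6 + √(22 - 8/1 + 4*1²)/2)² = (-6 + √(22 - 8*1 + 4*1)/2)² = (-6 + √(22 - 8 + 4)/2)² = (-6 + √18/2)² = (-6 + (3*√2)/2)² = (-6 + 3*√2/2)²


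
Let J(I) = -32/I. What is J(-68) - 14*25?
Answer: -5942/17 ≈ -349.53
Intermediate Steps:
J(-68) - 14*25 = -32/(-68) - 14*25 = -32*(-1/68) - 350 = 8/17 - 350 = -5942/17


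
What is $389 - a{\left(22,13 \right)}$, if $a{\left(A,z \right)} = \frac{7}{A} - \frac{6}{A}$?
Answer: $\frac{8557}{22} \approx 388.95$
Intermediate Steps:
$a{\left(A,z \right)} = \frac{1}{A}$
$389 - a{\left(22,13 \right)} = 389 - \frac{1}{22} = \frac{8557}{22}$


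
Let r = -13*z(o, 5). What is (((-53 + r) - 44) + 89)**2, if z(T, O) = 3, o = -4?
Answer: 2209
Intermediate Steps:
r = -39 (r = -13*3 = -39)
(((-53 + r) - 44) + 89)**2 = (((-53 - 39) - 44) + 89)**2 = ((-92 - 44) + 89)**2 = (-136 + 89)**2 = (-47)**2 = 2209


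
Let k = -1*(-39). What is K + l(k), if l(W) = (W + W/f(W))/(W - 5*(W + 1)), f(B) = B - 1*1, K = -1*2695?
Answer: -16489531/6118 ≈ -2695.3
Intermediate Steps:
K = -2695
k = 39
f(B) = -1 + B (f(B) = B - 1 = -1 + B)
l(W) = (W + W/(-1 + W))/(-5 - 4*W) (l(W) = (W + W/(-1 + W))/(W - 5*(W + 1)) = (W + W/(-1 + W))/(W - 5*(1 + W)) = (W + W/(-1 + W))/(W + (-5 - 5*W)) = (W + W/(-1 + W))/(-5 - 4*W))
K + l(k) = -2695 - 1*39²/((-1 + 39)*(5 + 4*39)) = -2695 - 1*1521/(38*(5 + 156)) = -2695 - 1*1521*1/38/161 = -2695 - 1*1521*1/38*1/161 = -2695 - 1521/6118 = -16489531/6118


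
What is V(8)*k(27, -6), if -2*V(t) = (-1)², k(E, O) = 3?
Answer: -3/2 ≈ -1.5000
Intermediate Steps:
V(t) = -½ (V(t) = -½*(-1)² = -½*1 = -½)
V(8)*k(27, -6) = -½*3 = -3/2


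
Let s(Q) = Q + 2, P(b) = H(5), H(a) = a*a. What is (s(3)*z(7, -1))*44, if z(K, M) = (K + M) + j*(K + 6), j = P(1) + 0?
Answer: 72820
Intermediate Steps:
H(a) = a²
P(b) = 25 (P(b) = 5² = 25)
s(Q) = 2 + Q
j = 25 (j = 25 + 0 = 25)
z(K, M) = 150 + M + 26*K (z(K, M) = (K + M) + 25*(K + 6) = (K + M) + 25*(6 + K) = (K + M) + (150 + 25*K) = 150 + M + 26*K)
(s(3)*z(7, -1))*44 = ((2 + 3)*(150 - 1 + 26*7))*44 = (5*(150 - 1 + 182))*44 = (5*331)*44 = 1655*44 = 72820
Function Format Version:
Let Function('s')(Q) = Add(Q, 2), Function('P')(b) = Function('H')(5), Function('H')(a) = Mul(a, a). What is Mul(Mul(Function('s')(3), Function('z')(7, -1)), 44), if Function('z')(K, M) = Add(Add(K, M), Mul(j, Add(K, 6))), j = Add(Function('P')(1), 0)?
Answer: 72820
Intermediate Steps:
Function('H')(a) = Pow(a, 2)
Function('P')(b) = 25 (Function('P')(b) = Pow(5, 2) = 25)
Function('s')(Q) = Add(2, Q)
j = 25 (j = Add(25, 0) = 25)
Function('z')(K, M) = Add(150, M, Mul(26, K)) (Function('z')(K, M) = Add(Add(K, M), Mul(25, Add(K, 6))) = Add(Add(K, M), Mul(25, Add(6, K))) = Add(Add(K, M), Add(150, Mul(25, K))) = Add(150, M, Mul(26, K)))
Mul(Mul(Function('s')(3), Function('z')(7, -1)), 44) = Mul(Mul(Add(2, 3), Add(150, -1, Mul(26, 7))), 44) = Mul(Mul(5, Add(150, -1, 182)), 44) = Mul(Mul(5, 331), 44) = Mul(1655, 44) = 72820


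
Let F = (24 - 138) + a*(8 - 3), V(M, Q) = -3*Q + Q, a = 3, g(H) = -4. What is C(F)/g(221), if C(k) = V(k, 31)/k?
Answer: -31/198 ≈ -0.15657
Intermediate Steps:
V(M, Q) = -2*Q
F = -99 (F = (24 - 138) + 3*(8 - 3) = -114 + 3*5 = -114 + 15 = -99)
C(k) = -62/k (C(k) = (-2*31)/k = -62/k)
C(F)/g(221) = -62/(-99)/(-4) = -62*(-1/99)*(-¼) = (62/99)*(-¼) = -31/198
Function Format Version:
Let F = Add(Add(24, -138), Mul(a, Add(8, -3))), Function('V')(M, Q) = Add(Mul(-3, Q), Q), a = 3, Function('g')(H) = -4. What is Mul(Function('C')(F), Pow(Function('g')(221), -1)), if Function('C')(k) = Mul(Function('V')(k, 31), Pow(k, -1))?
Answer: Rational(-31, 198) ≈ -0.15657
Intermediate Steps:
Function('V')(M, Q) = Mul(-2, Q)
F = -99 (F = Add(Add(24, -138), Mul(3, Add(8, -3))) = Add(-114, Mul(3, 5)) = Add(-114, 15) = -99)
Function('C')(k) = Mul(-62, Pow(k, -1)) (Function('C')(k) = Mul(Mul(-2, 31), Pow(k, -1)) = Mul(-62, Pow(k, -1)))
Mul(Function('C')(F), Pow(Function('g')(221), -1)) = Mul(Mul(-62, Pow(-99, -1)), Pow(-4, -1)) = Mul(Mul(-62, Rational(-1, 99)), Rational(-1, 4)) = Mul(Rational(62, 99), Rational(-1, 4)) = Rational(-31, 198)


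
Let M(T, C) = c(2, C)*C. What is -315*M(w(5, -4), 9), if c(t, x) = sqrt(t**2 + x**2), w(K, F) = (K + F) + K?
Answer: -2835*sqrt(85) ≈ -26137.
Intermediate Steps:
w(K, F) = F + 2*K (w(K, F) = (F + K) + K = F + 2*K)
M(T, C) = C*sqrt(4 + C**2) (M(T, C) = sqrt(2**2 + C**2)*C = sqrt(4 + C**2)*C = C*sqrt(4 + C**2))
-315*M(w(5, -4), 9) = -2835*sqrt(4 + 9**2) = -2835*sqrt(4 + 81) = -2835*sqrt(85)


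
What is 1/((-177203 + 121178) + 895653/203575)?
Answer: -203575/11404393722 ≈ -1.7851e-5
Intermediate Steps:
1/((-177203 + 121178) + 895653/203575) = 1/(-56025 + 895653*(1/203575)) = 1/(-56025 + 895653/203575) = 1/(-11404393722/203575) = -203575/11404393722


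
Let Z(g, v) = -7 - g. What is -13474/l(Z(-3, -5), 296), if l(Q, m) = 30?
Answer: -6737/15 ≈ -449.13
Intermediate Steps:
-13474/l(Z(-3, -5), 296) = -13474/30 = -13474*1/30 = -6737/15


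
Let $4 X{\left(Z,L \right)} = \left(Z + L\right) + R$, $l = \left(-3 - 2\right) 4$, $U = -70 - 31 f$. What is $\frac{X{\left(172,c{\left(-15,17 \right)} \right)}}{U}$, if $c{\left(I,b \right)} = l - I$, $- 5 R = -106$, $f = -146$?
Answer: $\frac{941}{89120} \approx 0.010559$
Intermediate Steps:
$R = \frac{106}{5}$ ($R = \left(- \frac{1}{5}\right) \left(-106\right) = \frac{106}{5} \approx 21.2$)
$U = 4456$ ($U = -70 - -4526 = -70 + 4526 = 4456$)
$l = -20$ ($l = \left(-5\right) 4 = -20$)
$c{\left(I,b \right)} = -20 - I$
$X{\left(Z,L \right)} = \frac{53}{10} + \frac{L}{4} + \frac{Z}{4}$ ($X{\left(Z,L \right)} = \frac{\left(Z + L\right) + \frac{106}{5}}{4} = \frac{\left(L + Z\right) + \frac{106}{5}}{4} = \frac{\frac{106}{5} + L + Z}{4} = \frac{53}{10} + \frac{L}{4} + \frac{Z}{4}$)
$\frac{X{\left(172,c{\left(-15,17 \right)} \right)}}{U} = \frac{\frac{53}{10} + \frac{-20 - -15}{4} + \frac{1}{4} \cdot 172}{4456} = \left(\frac{53}{10} + \frac{-20 + 15}{4} + 43\right) \frac{1}{4456} = \left(\frac{53}{10} + \frac{1}{4} \left(-5\right) + 43\right) \frac{1}{4456} = \left(\frac{53}{10} - \frac{5}{4} + 43\right) \frac{1}{4456} = \frac{941}{20} \cdot \frac{1}{4456} = \frac{941}{89120}$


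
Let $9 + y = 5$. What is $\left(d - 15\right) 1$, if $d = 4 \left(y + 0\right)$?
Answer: $-31$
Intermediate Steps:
$y = -4$ ($y = -9 + 5 = -4$)
$d = -16$ ($d = 4 \left(-4 + 0\right) = 4 \left(-4\right) = -16$)
$\left(d - 15\right) 1 = \left(-16 - 15\right) 1 = \left(-31\right) 1 = -31$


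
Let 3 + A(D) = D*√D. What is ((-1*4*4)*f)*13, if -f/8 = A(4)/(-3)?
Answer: -8320/3 ≈ -2773.3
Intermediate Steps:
A(D) = -3 + D^(3/2) (A(D) = -3 + D*√D = -3 + D^(3/2))
f = 40/3 (f = -8*(-3 + 4^(3/2))/(-3) = -8*(-3 + 8)*(-1)/3 = -40*(-1)/3 = -8*(-5/3) = 40/3 ≈ 13.333)
((-1*4*4)*f)*13 = ((-1*4*4)*(40/3))*13 = (-4*4*(40/3))*13 = -16*40/3*13 = -640/3*13 = -8320/3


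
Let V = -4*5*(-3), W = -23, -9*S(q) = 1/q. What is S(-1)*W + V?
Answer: 517/9 ≈ 57.444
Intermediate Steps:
S(q) = -1/(9*q)
V = 60 (V = -20*(-3) = 60)
S(-1)*W + V = -1/9/(-1)*(-23) + 60 = -1/9*(-1)*(-23) + 60 = (1/9)*(-23) + 60 = -23/9 + 60 = 517/9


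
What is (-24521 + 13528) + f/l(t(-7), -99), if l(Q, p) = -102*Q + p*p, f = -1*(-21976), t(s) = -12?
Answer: -121175849/11025 ≈ -10991.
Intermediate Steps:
f = 21976
l(Q, p) = p**2 - 102*Q (l(Q, p) = -102*Q + p**2 = p**2 - 102*Q)
(-24521 + 13528) + f/l(t(-7), -99) = (-24521 + 13528) + 21976/((-99)**2 - 102*(-12)) = -10993 + 21976/(9801 + 1224) = -10993 + 21976/11025 = -121175849/11025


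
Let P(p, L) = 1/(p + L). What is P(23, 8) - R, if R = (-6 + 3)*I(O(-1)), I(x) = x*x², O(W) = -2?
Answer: -743/31 ≈ -23.968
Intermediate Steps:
P(p, L) = 1/(L + p)
I(x) = x³
R = 24 (R = (-6 + 3)*(-2)³ = -3*(-8) = 24)
P(23, 8) - R = 1/(8 + 23) - 1*24 = 1/31 - 24 = -743/31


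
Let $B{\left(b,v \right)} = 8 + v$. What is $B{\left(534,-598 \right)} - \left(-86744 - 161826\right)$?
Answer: $247980$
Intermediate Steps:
$B{\left(534,-598 \right)} - \left(-86744 - 161826\right) = \left(8 - 598\right) - \left(-86744 - 161826\right) = -590 - -248570 = -590 + 248570 = 247980$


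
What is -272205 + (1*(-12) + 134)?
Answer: -272083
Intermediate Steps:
-272205 + (1*(-12) + 134) = -272205 + (-12 + 134) = -272205 + 122 = -272083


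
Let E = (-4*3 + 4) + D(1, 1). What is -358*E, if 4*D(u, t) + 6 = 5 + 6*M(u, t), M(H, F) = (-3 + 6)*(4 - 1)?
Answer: -3759/2 ≈ -1879.5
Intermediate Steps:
M(H, F) = 9 (M(H, F) = 3*3 = 9)
D(u, t) = 53/4 (D(u, t) = -3/2 + (5 + 6*9)/4 = -3/2 + (5 + 54)/4 = -3/2 + (¼)*59 = -3/2 + 59/4 = 53/4)
E = 21/4 (E = (-4*3 + 4) + 53/4 = (-12 + 4) + 53/4 = -8 + 53/4 = 21/4 ≈ 5.2500)
-358*E = -358*21/4 = -3759/2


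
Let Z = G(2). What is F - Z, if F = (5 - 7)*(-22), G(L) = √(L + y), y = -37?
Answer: 44 - I*√35 ≈ 44.0 - 5.9161*I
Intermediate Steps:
G(L) = √(-37 + L) (G(L) = √(L - 37) = √(-37 + L))
Z = I*√35 (Z = √(-37 + 2) = √(-35) = I*√35 ≈ 5.9161*I)
F = 44 (F = -2*(-22) = 44)
F - Z = 44 - I*√35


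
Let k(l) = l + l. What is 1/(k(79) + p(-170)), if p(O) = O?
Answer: -1/12 ≈ -0.083333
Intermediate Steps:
k(l) = 2*l
1/(k(79) + p(-170)) = 1/(2*79 - 170) = 1/(158 - 170) = 1/(-12) = -1/12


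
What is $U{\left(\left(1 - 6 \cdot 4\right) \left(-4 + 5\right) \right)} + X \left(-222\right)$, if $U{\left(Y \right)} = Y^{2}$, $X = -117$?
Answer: $26503$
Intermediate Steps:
$U{\left(\left(1 - 6 \cdot 4\right) \left(-4 + 5\right) \right)} + X \left(-222\right) = \left(\left(1 - 6 \cdot 4\right) \left(-4 + 5\right)\right)^{2} - -25974 = \left(\left(1 - 24\right) 1\right)^{2} + 25974 = \left(\left(-23\right) 1\right)^{2} + 25974 = \left(-23\right)^{2} + 25974 = 529 + 25974 = 26503$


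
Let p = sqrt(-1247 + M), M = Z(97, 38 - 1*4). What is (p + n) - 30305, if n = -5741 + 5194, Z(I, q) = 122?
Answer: -30852 + 15*I*sqrt(5) ≈ -30852.0 + 33.541*I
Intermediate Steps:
M = 122
n = -547
p = 15*I*sqrt(5) (p = sqrt(-1247 + 122) = sqrt(-1125) = 15*I*sqrt(5) ≈ 33.541*I)
(p + n) - 30305 = (15*I*sqrt(5) - 547) - 30305 = (-547 + 15*I*sqrt(5)) - 30305 = -30852 + 15*I*sqrt(5)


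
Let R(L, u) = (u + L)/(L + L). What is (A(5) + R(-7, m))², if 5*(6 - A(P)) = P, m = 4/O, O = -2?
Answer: 6241/196 ≈ 31.842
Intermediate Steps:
m = -2 (m = 4/(-2) = 4*(-½) = -2)
R(L, u) = (L + u)/(2*L) (R(L, u) = (L + u)/((2*L)) = (L + u)*(1/(2*L)) = (L + u)/(2*L))
A(P) = 6 - P/5
(A(5) + R(-7, m))² = ((6 - ⅕*5) + (½)*(-7 - 2)/(-7))² = ((6 - 1) + (½)*(-⅐)*(-9))² = (5 + 9/14)² = (79/14)² = 6241/196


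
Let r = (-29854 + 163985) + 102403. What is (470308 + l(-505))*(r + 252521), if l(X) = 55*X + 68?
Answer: 216456232055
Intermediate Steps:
r = 236534 (r = 134131 + 102403 = 236534)
l(X) = 68 + 55*X
(470308 + l(-505))*(r + 252521) = (470308 + (68 + 55*(-505)))*(236534 + 252521) = (470308 + (68 - 27775))*489055 = (470308 - 27707)*489055 = 442601*489055 = 216456232055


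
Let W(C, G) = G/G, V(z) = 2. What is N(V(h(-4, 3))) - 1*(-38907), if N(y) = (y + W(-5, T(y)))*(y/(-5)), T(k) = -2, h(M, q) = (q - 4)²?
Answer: 194529/5 ≈ 38906.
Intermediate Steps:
h(M, q) = (-4 + q)²
W(C, G) = 1
N(y) = -y*(1 + y)/5 (N(y) = (y + 1)*(y/(-5)) = (1 + y)*(y*(-⅕)) = (1 + y)*(-y/5) = -y*(1 + y)/5)
N(V(h(-4, 3))) - 1*(-38907) = -⅕*2*(1 + 2) - 1*(-38907) = -⅕*2*3 + 38907 = -6/5 + 38907 = 194529/5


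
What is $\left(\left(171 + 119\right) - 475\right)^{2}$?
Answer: $34225$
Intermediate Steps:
$\left(\left(171 + 119\right) - 475\right)^{2} = \left(290 - 475\right)^{2} = \left(-185\right)^{2} = 34225$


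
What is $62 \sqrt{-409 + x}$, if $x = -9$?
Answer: $62 i \sqrt{418} \approx 1267.6 i$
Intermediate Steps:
$62 \sqrt{-409 + x} = 62 \sqrt{-409 - 9} = 62 \sqrt{-418} = 62 i \sqrt{418}$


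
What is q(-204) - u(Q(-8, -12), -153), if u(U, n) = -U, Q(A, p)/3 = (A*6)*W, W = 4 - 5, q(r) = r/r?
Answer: 145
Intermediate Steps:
q(r) = 1
W = -1
Q(A, p) = -18*A (Q(A, p) = 3*((A*6)*(-1)) = 3*((6*A)*(-1)) = 3*(-6*A) = -18*A)
q(-204) - u(Q(-8, -12), -153) = 1 - (-1)*(-18*(-8)) = 1 - (-1)*144 = 1 - 1*(-144) = 1 + 144 = 145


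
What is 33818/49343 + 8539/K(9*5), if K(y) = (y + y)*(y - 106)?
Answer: -235679057/270893070 ≈ -0.87001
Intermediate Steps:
K(y) = 2*y*(-106 + y) (K(y) = (2*y)*(-106 + y) = 2*y*(-106 + y))
33818/49343 + 8539/K(9*5) = 33818/49343 + 8539/((2*(9*5)*(-106 + 9*5))) = 33818*(1/49343) + 8539/((2*45*(-106 + 45))) = 33818/49343 + 8539/((2*45*(-61))) = 33818/49343 + 8539/(-5490) = 33818/49343 + 8539*(-1/5490) = 33818/49343 - 8539/5490 = -235679057/270893070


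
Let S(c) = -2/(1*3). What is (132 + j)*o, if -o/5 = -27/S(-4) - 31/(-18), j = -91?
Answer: -77900/9 ≈ -8655.6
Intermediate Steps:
S(c) = -⅔ (S(c) = -2/3 = -2*⅓ = -⅔)
o = -1900/9 (o = -5*(-27/(-⅔) - 31/(-18)) = -5*(-27*(-3/2) - 31*(-1/18)) = -5*(81/2 + 31/18) = -5*380/9 = -1900/9 ≈ -211.11)
(132 + j)*o = (132 - 91)*(-1900/9) = 41*(-1900/9) = -77900/9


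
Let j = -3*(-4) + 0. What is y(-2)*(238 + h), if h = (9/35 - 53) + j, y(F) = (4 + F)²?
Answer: 27616/35 ≈ 789.03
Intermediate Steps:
j = 12 (j = 12 + 0 = 12)
h = -1426/35 (h = (9/35 - 53) + 12 = -1846/35 + 12 = -1426/35 ≈ -40.743)
y(-2)*(238 + h) = (4 - 2)²*(238 - 1426/35) = 2²*(6904/35) = 4*(6904/35) = 27616/35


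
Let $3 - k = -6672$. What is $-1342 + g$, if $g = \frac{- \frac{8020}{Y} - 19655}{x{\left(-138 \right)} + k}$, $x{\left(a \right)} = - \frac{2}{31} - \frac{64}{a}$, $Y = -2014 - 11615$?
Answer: $- \frac{87243899223549}{64868038697} \approx -1344.9$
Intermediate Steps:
$Y = -13629$ ($Y = -2014 - 11615 = -13629$)
$x{\left(a \right)} = - \frac{2}{31} - \frac{64}{a}$ ($x{\left(a \right)} = \left(-2\right) \frac{1}{31} - \frac{64}{a} = - \frac{2}{31} - \frac{64}{a}$)
$k = 6675$ ($k = 3 - -6672 = 3 + 6672 = 6675$)
$g = - \frac{190991292175}{64868038697}$ ($g = \frac{- \frac{8020}{-13629} - 19655}{\left(- \frac{2}{31} - \frac{64}{-138}\right) + 6675} = \frac{\left(-8020\right) \left(- \frac{1}{13629}\right) - 19655}{\left(- \frac{2}{31} - - \frac{32}{69}\right) + 6675} = \frac{\frac{8020}{13629} - 19655}{\left(- \frac{2}{31} + \frac{32}{69}\right) + 6675} = - \frac{267869975}{13629 \left(\frac{854}{2139} + 6675\right)} = - \frac{267869975}{13629 \cdot \frac{14278679}{2139}} = \left(- \frac{267869975}{13629}\right) \frac{2139}{14278679} = - \frac{190991292175}{64868038697} \approx -2.9443$)
$-1342 + g = -1342 - \frac{190991292175}{64868038697} = - \frac{87243899223549}{64868038697}$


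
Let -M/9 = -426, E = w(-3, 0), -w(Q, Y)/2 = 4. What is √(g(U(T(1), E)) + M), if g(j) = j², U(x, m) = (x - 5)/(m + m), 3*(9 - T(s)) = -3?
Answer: √981529/16 ≈ 61.920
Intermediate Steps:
w(Q, Y) = -8 (w(Q, Y) = -2*4 = -8)
E = -8
T(s) = 10 (T(s) = 9 - ⅓*(-3) = 9 + 1 = 10)
U(x, m) = (-5 + x)/(2*m) (U(x, m) = (-5 + x)/((2*m)) = (-5 + x)*(1/(2*m)) = (-5 + x)/(2*m))
M = 3834 (M = -9*(-426) = 3834)
√(g(U(T(1), E)) + M) = √(((½)*(-5 + 10)/(-8))² + 3834) = √(((½)*(-⅛)*5)² + 3834) = √((-5/16)² + 3834) = √(25/256 + 3834) = √(981529/256) = √981529/16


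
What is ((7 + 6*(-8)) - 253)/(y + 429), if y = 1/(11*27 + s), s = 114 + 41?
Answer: -132888/193909 ≈ -0.68531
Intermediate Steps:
s = 155
y = 1/452 (y = 1/(11*27 + 155) = 1/(297 + 155) = 1/452 ≈ 0.0022124)
((7 + 6*(-8)) - 253)/(y + 429) = ((7 + 6*(-8)) - 253)/(1/452 + 429) = ((7 - 48) - 253)/(193909/452) = (-41 - 253)*(452/193909) = -294*452/193909 = -132888/193909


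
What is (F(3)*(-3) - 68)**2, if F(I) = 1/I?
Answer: 4761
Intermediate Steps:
(F(3)*(-3) - 68)**2 = (-3/3 - 68)**2 = ((1/3)*(-3) - 68)**2 = (-1 - 68)**2 = (-69)**2 = 4761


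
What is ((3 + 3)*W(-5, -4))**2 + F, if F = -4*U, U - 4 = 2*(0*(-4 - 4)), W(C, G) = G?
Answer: 560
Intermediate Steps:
U = 4 (U = 4 + 2*(0*(-4 - 4)) = 4 + 2*(0*(-8)) = 4 + 2*0 = 4 + 0 = 4)
F = -16 (F = -4*4 = -16)
((3 + 3)*W(-5, -4))**2 + F = ((3 + 3)*(-4))**2 - 16 = (6*(-4))**2 - 16 = (-24)**2 - 16 = 576 - 16 = 560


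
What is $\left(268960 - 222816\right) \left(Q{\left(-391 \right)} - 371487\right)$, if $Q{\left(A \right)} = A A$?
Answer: $-10087355264$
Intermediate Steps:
$Q{\left(A \right)} = A^{2}$
$\left(268960 - 222816\right) \left(Q{\left(-391 \right)} - 371487\right) = \left(268960 - 222816\right) \left(\left(-391\right)^{2} - 371487\right) = 46144 \left(152881 - 371487\right) = 46144 \left(-218606\right) = -10087355264$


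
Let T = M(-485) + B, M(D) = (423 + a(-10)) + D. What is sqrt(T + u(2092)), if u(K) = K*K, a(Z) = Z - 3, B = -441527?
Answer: sqrt(3934862) ≈ 1983.6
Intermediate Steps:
a(Z) = -3 + Z
M(D) = 410 + D (M(D) = (423 + (-3 - 10)) + D = (423 - 13) + D = 410 + D)
u(K) = K**2
T = -441602 (T = (410 - 485) - 441527 = -75 - 441527 = -441602)
sqrt(T + u(2092)) = sqrt(-441602 + 2092**2) = sqrt(-441602 + 4376464) = sqrt(3934862)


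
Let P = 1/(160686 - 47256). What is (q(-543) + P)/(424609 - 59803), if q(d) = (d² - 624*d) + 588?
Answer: 71945132671/41379944580 ≈ 1.7386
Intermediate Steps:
q(d) = 588 + d² - 624*d
P = 1/113430 ≈ 8.8160e-6
(q(-543) + P)/(424609 - 59803) = ((588 + (-543)² - 624*(-543)) + 1/113430)/(424609 - 59803) = ((588 + 294849 + 338832) + 1/113430)/364806 = (634269 + 1/113430)*(1/364806) = (71945132671/113430)*(1/364806) = 71945132671/41379944580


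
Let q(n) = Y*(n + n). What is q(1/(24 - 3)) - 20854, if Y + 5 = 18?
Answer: -437908/21 ≈ -20853.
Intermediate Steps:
Y = 13 (Y = -5 + 18 = 13)
q(n) = 26*n (q(n) = 13*(n + n) = 13*(2*n) = 26*n)
q(1/(24 - 3)) - 20854 = 26/(24 - 3) - 20854 = 26/21 - 20854 = -437908/21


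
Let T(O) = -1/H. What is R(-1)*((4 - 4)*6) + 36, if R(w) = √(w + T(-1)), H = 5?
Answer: 36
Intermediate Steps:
T(O) = -⅕ (T(O) = -1/5 = -1*⅕ = -⅕)
R(w) = √(-⅕ + w) (R(w) = √(w - ⅕) = √(-⅕ + w))
R(-1)*((4 - 4)*6) + 36 = (√(-5 + 25*(-1))/5)*((4 - 4)*6) + 36 = (√(-5 - 25)/5)*(0*6) + 36 = (√(-30)/5)*0 + 36 = ((I*√30)/5)*0 + 36 = (I*√30/5)*0 + 36 = 0 + 36 = 36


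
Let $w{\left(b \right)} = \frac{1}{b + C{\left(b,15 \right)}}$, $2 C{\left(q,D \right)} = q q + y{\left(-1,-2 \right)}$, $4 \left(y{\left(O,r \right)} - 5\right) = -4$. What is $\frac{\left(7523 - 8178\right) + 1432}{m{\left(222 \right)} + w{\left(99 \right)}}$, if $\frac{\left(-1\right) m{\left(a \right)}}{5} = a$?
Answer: $- \frac{7772331}{11103328} \approx -0.7$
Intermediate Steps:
$y{\left(O,r \right)} = 4$ ($y{\left(O,r \right)} = 5 + \frac{1}{4} \left(-4\right) = 5 - 1 = 4$)
$m{\left(a \right)} = - 5 a$
$C{\left(q,D \right)} = 2 + \frac{q^{2}}{2}$ ($C{\left(q,D \right)} = \frac{q q + 4}{2} = \frac{q^{2} + 4}{2} = \frac{4 + q^{2}}{2} = 2 + \frac{q^{2}}{2}$)
$w{\left(b \right)} = \frac{1}{2 + b + \frac{b^{2}}{2}}$ ($w{\left(b \right)} = \frac{1}{b + \left(2 + \frac{b^{2}}{2}\right)} = \frac{1}{2 + b + \frac{b^{2}}{2}}$)
$\frac{\left(7523 - 8178\right) + 1432}{m{\left(222 \right)} + w{\left(99 \right)}} = \frac{\left(7523 - 8178\right) + 1432}{\left(-5\right) 222 + \frac{2}{4 + 99^{2} + 2 \cdot 99}} = \frac{-655 + 1432}{-1110 + \frac{2}{4 + 9801 + 198}} = \frac{777}{-1110 + \frac{2}{10003}} = \frac{777}{- \frac{11103328}{10003}} = 777 \left(- \frac{10003}{11103328}\right) = - \frac{7772331}{11103328}$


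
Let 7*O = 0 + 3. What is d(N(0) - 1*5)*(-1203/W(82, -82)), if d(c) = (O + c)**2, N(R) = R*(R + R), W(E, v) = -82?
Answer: 615936/2009 ≈ 306.59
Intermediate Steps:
O = 3/7 (O = (0 + 3)/7 = (1/7)*3 = 3/7 ≈ 0.42857)
N(R) = 2*R**2 (N(R) = R*(2*R) = 2*R**2)
d(c) = (3/7 + c)**2
d(N(0) - 1*5)*(-1203/W(82, -82)) = ((3 + 7*(2*0**2 - 1*5))**2/49)*(-1203/(-82)) = ((3 + 7*(2*0 - 5))**2/49)*(-1203*(-1/82)) = ((3 + 7*(0 - 5))**2/49)*(1203/82) = ((3 + 7*(-5))**2/49)*(1203/82) = ((3 - 35)**2/49)*(1203/82) = ((1/49)*(-32)**2)*(1203/82) = ((1/49)*1024)*(1203/82) = (1024/49)*(1203/82) = 615936/2009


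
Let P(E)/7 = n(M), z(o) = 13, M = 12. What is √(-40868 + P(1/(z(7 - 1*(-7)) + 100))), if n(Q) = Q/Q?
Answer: I*√40861 ≈ 202.14*I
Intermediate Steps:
n(Q) = 1
P(E) = 7 (P(E) = 7*1 = 7)
√(-40868 + P(1/(z(7 - 1*(-7)) + 100))) = √(-40868 + 7) = √(-40861) = I*√40861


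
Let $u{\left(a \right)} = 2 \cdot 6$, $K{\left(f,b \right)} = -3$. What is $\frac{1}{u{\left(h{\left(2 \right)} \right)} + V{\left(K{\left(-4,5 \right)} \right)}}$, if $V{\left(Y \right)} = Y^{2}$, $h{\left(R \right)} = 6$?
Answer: $\frac{1}{21} \approx 0.047619$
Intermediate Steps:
$u{\left(a \right)} = 12$
$\frac{1}{u{\left(h{\left(2 \right)} \right)} + V{\left(K{\left(-4,5 \right)} \right)}} = \frac{1}{12 + \left(-3\right)^{2}} = \frac{1}{12 + 9} = \frac{1}{21}$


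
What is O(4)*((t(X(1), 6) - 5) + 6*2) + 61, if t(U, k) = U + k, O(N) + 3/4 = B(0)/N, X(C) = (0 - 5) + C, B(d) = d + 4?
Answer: 253/4 ≈ 63.250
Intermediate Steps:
B(d) = 4 + d
X(C) = -5 + C
O(N) = -3/4 + 4/N (O(N) = -3/4 + (4 + 0)/N = -3/4 + 4/N)
O(4)*((t(X(1), 6) - 5) + 6*2) + 61 = (-3/4 + 4/4)*((((-5 + 1) + 6) - 5) + 6*2) + 61 = (-3/4 + 4*(1/4))*(((-4 + 6) - 5) + 12) + 61 = (-3/4 + 1)*((2 - 5) + 12) + 61 = (-3 + 12)/4 + 61 = (1/4)*9 + 61 = 9/4 + 61 = 253/4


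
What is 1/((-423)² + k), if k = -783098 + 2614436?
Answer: 1/2010267 ≈ 4.9745e-7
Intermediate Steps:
k = 1831338
1/((-423)² + k) = 1/((-423)² + 1831338) = 1/(178929 + 1831338) = 1/2010267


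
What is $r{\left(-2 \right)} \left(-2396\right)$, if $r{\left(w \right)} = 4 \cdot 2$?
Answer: $-19168$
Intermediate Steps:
$r{\left(w \right)} = 8$
$r{\left(-2 \right)} \left(-2396\right) = 8 \left(-2396\right) = -19168$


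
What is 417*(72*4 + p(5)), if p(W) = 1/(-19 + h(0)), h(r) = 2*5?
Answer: 360149/3 ≈ 1.2005e+5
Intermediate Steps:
h(r) = 10
p(W) = -1/9 (p(W) = 1/(-19 + 10) = 1/(-9) = -1/9)
417*(72*4 + p(5)) = 417*(72*4 - 1/9) = 417*(288 - 1/9) = 417*(2591/9) = 360149/3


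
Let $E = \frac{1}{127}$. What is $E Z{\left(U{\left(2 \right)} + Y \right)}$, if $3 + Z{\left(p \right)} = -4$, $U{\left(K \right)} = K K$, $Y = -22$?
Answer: $- \frac{7}{127} \approx -0.055118$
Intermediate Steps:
$U{\left(K \right)} = K^{2}$
$Z{\left(p \right)} = -7$ ($Z{\left(p \right)} = -3 - 4 = -7$)
$E = \frac{1}{127} \approx 0.007874$
$E Z{\left(U{\left(2 \right)} + Y \right)} = \frac{1}{127} \left(-7\right) = - \frac{7}{127}$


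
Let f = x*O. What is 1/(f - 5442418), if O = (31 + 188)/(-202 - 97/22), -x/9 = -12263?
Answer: -4541/25245768344 ≈ -1.7987e-7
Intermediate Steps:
x = 110367 (x = -9*(-12263) = 110367)
O = -4818/4541 (O = 219/(-202 - 97*1/22) = 219/(-202 - 97/22) = 219/(-4541/22) = 219*(-22/4541) = -4818/4541 ≈ -1.0610)
f = -531748206/4541 (f = 110367*(-4818/4541) = -531748206/4541 ≈ -1.1710e+5)
1/(f - 5442418) = 1/(-531748206/4541 - 5442418) = 1/(-25245768344/4541) = -4541/25245768344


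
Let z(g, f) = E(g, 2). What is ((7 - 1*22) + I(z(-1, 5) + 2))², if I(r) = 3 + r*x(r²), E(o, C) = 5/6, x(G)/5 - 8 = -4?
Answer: 17956/9 ≈ 1995.1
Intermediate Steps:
x(G) = 20 (x(G) = 40 + 5*(-4) = 40 - 20 = 20)
E(o, C) = ⅚ (E(o, C) = 5*(⅙) = ⅚)
z(g, f) = ⅚
I(r) = 3 + 20*r (I(r) = 3 + r*20 = 3 + 20*r)
((7 - 1*22) + I(z(-1, 5) + 2))² = ((7 - 1*22) + (3 + 20*(⅚ + 2)))² = ((7 - 22) + (3 + 20*(17/6)))² = (-15 + (3 + 170/3))² = (-15 + 179/3)² = (134/3)² = 17956/9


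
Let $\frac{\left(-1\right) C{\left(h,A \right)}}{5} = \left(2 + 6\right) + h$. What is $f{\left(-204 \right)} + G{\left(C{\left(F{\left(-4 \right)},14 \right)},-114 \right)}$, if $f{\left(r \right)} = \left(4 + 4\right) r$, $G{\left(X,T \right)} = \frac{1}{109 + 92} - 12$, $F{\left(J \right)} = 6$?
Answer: $- \frac{330443}{201} \approx -1644.0$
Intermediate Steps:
$C{\left(h,A \right)} = -40 - 5 h$ ($C{\left(h,A \right)} = - 5 \left(\left(2 + 6\right) + h\right) = - 5 \left(8 + h\right) = -40 - 5 h$)
$G{\left(X,T \right)} = - \frac{2411}{201}$ ($G{\left(X,T \right)} = \frac{1}{201} - 12 = - \frac{2411}{201}$)
$f{\left(r \right)} = 8 r$
$f{\left(-204 \right)} + G{\left(C{\left(F{\left(-4 \right)},14 \right)},-114 \right)} = 8 \left(-204\right) - \frac{2411}{201} = -1632 - \frac{2411}{201} = - \frac{330443}{201}$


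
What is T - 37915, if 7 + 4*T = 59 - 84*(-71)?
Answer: -36411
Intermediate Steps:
T = 1504 (T = -7/4 + (59 - 84*(-71))/4 = -7/4 + (59 + 5964)/4 = -7/4 + (¼)*6023 = -7/4 + 6023/4 = 1504)
T - 37915 = 1504 - 37915 = -36411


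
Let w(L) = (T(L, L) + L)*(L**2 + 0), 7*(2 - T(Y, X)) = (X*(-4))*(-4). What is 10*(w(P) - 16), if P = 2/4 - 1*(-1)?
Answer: -4435/28 ≈ -158.39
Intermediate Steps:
T(Y, X) = 2 - 16*X/7 (T(Y, X) = 2 - X*(-4)*(-4)/7 = 2 - (-4*X)*(-4)/7 = 2 - 16*X/7)
P = 3/2 (P = 2*(1/4) + 1 = 1/2 + 1 = 3/2 ≈ 1.5000)
w(L) = L**2*(2 - 9*L/7) (w(L) = ((2 - 16*L/7) + L)*(L**2 + 0) = (2 - 9*L/7)*L**2 = L**2*(2 - 9*L/7))
10*(w(P) - 16) = 10*((3/2)**2*(14 - 9*3/2)/7 - 16) = 10*((1/7)*(9/4)*(14 - 27/2) - 16) = 10*((1/7)*(9/4)*(1/2) - 16) = 10*(9/56 - 16) = 10*(-887/56) = -4435/28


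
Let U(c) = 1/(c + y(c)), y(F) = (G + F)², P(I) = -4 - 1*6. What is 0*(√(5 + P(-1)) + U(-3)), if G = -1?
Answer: 0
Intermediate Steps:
P(I) = -10 (P(I) = -4 - 6 = -10)
y(F) = (-1 + F)²
U(c) = 1/(c + (-1 + c)²)
0*(√(5 + P(-1)) + U(-3)) = 0*(√(5 - 10) + 1/(-3 + (-1 - 3)²)) = 0*(√(-5) + 1/(-3 + (-4)²)) = 0*(I*√5 + 1/(-3 + 16)) = 0*(I*√5 + 1/13) = 0*(1/13 + I*√5) = 0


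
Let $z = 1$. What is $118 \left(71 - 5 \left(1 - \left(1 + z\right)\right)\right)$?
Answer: $8968$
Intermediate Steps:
$118 \left(71 - 5 \left(1 - \left(1 + z\right)\right)\right) = 118 \left(71 - 5 \left(1 - 2\right)\right) = 118 \left(71 - -5\right) = 118 \left(71 + 5\right) = 118 \cdot 76 = 8968$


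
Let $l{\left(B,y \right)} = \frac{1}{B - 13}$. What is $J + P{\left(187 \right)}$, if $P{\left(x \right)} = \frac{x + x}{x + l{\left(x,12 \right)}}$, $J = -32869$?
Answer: $- \frac{1069459315}{32539} \approx -32867.0$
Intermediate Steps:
$l{\left(B,y \right)} = \frac{1}{-13 + B}$
$P{\left(x \right)} = \frac{2 x}{x + \frac{1}{-13 + x}}$ ($P{\left(x \right)} = \frac{x + x}{x + \frac{1}{-13 + x}} = \frac{2 x}{x + \frac{1}{-13 + x}}$)
$J + P{\left(187 \right)} = -32869 + 2 \cdot 187 \frac{1}{1 + 187 \left(-13 + 187\right)} \left(-13 + 187\right) = -32869 + 2 \cdot 187 \frac{1}{1 + 187 \cdot 174} \cdot 174 = -32869 + 2 \cdot 187 \frac{1}{1 + 32538} \cdot 174 = -32869 + 2 \cdot 187 \cdot \frac{1}{32539} \cdot 174 = -32869 + \frac{65076}{32539} = - \frac{1069459315}{32539}$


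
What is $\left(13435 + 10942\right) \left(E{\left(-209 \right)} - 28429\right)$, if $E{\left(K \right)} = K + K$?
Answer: $-703203319$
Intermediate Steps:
$E{\left(K \right)} = 2 K$
$\left(13435 + 10942\right) \left(E{\left(-209 \right)} - 28429\right) = \left(13435 + 10942\right) \left(2 \left(-209\right) - 28429\right) = 24377 \left(-418 - 28429\right) = 24377 \left(-28847\right) = -703203319$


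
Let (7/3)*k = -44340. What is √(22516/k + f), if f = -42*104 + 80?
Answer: I*√527043134885/11085 ≈ 65.492*I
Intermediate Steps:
k = -133020/7 (k = (3/7)*(-44340) = -133020/7 ≈ -19003.)
f = -4288 (f = -4368 + 80 = -4288)
√(22516/k + f) = √(22516/(-133020/7) - 4288) = √(22516*(-7/133020) - 4288) = √(-39403/33255 - 4288) = √(-142636843/33255) = I*√527043134885/11085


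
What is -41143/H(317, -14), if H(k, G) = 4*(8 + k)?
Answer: -41143/1300 ≈ -31.648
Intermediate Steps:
H(k, G) = 32 + 4*k
-41143/H(317, -14) = -41143/(32 + 4*317) = -41143/(32 + 1268) = -41143/1300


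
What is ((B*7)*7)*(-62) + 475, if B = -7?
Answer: 21741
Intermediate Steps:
((B*7)*7)*(-62) + 475 = (-7*7*7)*(-62) + 475 = -49*7*(-62) + 475 = -343*(-62) + 475 = 21266 + 475 = 21741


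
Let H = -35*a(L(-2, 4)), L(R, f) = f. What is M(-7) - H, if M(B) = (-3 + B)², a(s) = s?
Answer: 240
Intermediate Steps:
H = -140 (H = -35*4 = -140)
M(-7) - H = (-3 - 7)² - 1*(-140) = (-10)² + 140 = 100 + 140 = 240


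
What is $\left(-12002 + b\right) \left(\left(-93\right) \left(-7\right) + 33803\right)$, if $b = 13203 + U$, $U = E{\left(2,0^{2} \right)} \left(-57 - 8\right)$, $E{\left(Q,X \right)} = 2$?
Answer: $36900234$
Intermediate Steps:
$U = -130$ ($U = 2 \left(-57 - 8\right) = 2 \left(-65\right) = -130$)
$b = 13073$ ($b = 13203 - 130 = 13073$)
$\left(-12002 + b\right) \left(\left(-93\right) \left(-7\right) + 33803\right) = \left(-12002 + 13073\right) \left(\left(-93\right) \left(-7\right) + 33803\right) = 1071 \left(651 + 33803\right) = 1071 \cdot 34454 = 36900234$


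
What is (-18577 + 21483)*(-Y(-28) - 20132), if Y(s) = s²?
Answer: -60781896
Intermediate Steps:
(-18577 + 21483)*(-Y(-28) - 20132) = (-18577 + 21483)*(-1*(-28)² - 20132) = 2906*(-1*784 - 20132) = 2906*(-784 - 20132) = 2906*(-20916) = -60781896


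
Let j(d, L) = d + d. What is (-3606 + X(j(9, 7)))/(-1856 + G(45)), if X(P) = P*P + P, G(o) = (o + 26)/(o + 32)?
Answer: 251328/142841 ≈ 1.7595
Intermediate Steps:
j(d, L) = 2*d
G(o) = (26 + o)/(32 + o)
X(P) = P + P² (X(P) = P² + P = P + P²)
(-3606 + X(j(9, 7)))/(-1856 + G(45)) = (-3606 + (2*9)*(1 + 2*9))/(-1856 + (26 + 45)/(32 + 45)) = (-3606 + 18*(1 + 18))/(-1856 + 71/77) = (-3606 + 18*19)/(-1856 + (1/77)*71) = (-3606 + 342)/(-1856 + 71/77) = -3264/(-142841/77) = -3264*(-77/142841) = 251328/142841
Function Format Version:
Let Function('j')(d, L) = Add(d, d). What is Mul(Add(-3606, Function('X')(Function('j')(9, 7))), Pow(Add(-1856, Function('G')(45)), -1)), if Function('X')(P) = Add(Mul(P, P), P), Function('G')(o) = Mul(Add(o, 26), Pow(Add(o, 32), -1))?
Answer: Rational(251328, 142841) ≈ 1.7595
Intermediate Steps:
Function('j')(d, L) = Mul(2, d)
Function('G')(o) = Mul(Pow(Add(32, o), -1), Add(26, o)) (Function('G')(o) = Mul(Add(26, o), Pow(Add(32, o), -1)) = Mul(Pow(Add(32, o), -1), Add(26, o)))
Function('X')(P) = Add(P, Pow(P, 2)) (Function('X')(P) = Add(Pow(P, 2), P) = Add(P, Pow(P, 2)))
Mul(Add(-3606, Function('X')(Function('j')(9, 7))), Pow(Add(-1856, Function('G')(45)), -1)) = Mul(Add(-3606, Mul(Mul(2, 9), Add(1, Mul(2, 9)))), Pow(Add(-1856, Mul(Pow(Add(32, 45), -1), Add(26, 45))), -1)) = Mul(Add(-3606, Mul(18, Add(1, 18))), Pow(Add(-1856, Mul(Pow(77, -1), 71)), -1)) = Mul(Add(-3606, Mul(18, 19)), Pow(Add(-1856, Mul(Rational(1, 77), 71)), -1)) = Mul(Add(-3606, 342), Pow(Add(-1856, Rational(71, 77)), -1)) = Mul(-3264, Pow(Rational(-142841, 77), -1)) = Mul(-3264, Rational(-77, 142841)) = Rational(251328, 142841)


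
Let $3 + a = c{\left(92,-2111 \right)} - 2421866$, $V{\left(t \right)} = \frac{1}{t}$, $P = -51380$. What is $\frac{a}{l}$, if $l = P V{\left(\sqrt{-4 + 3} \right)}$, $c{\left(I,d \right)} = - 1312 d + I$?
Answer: $- \frac{69571 i}{10276} \approx - 6.7702 i$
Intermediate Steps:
$c{\left(I,d \right)} = I - 1312 d$
$a = 347855$ ($a = -3 + \left(\left(92 - -2769632\right) - 2421866\right) = -3 + \left(\left(92 + 2769632\right) - 2421866\right) = -3 + \left(2769724 - 2421866\right) = -3 + 347858 = 347855$)
$l = 51380 i$ ($l = - \frac{51380}{\sqrt{-4 + 3}} = - \frac{51380}{\sqrt{-1}} = - \frac{51380}{i} = - 51380 \left(- i\right) = 51380 i \approx 51380.0 i$)
$\frac{a}{l} = \frac{347855}{51380 i} = 347855 \left(- \frac{i}{51380}\right) = - \frac{69571 i}{10276}$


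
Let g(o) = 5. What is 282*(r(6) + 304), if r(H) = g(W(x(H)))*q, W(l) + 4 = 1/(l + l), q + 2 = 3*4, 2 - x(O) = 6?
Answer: 99828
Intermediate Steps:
x(O) = -4 (x(O) = 2 - 1*6 = 2 - 6 = -4)
q = 10 (q = -2 + 3*4 = -2 + 12 = 10)
W(l) = -4 + 1/(2*l) (W(l) = -4 + 1/(l + l) = -4 + 1/(2*l))
r(H) = 50 (r(H) = 5*10 = 50)
282*(r(6) + 304) = 282*(50 + 304) = 282*354 = 99828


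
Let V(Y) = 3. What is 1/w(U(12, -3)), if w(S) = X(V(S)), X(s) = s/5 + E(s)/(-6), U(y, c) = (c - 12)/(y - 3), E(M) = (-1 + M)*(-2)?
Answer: 15/19 ≈ 0.78947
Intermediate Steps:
E(M) = 2 - 2*M
U(y, c) = (-12 + c)/(-3 + y)
X(s) = -⅓ + 8*s/15 (X(s) = s/5 + (2 - 2*s)/(-6) = s*(⅕) + (2 - 2*s)*(-⅙) = s/5 + (-⅓ + s/3) = -⅓ + 8*s/15)
w(S) = 19/15 (w(S) = -⅓ + (8/15)*3 = -⅓ + 8/5 = 19/15)
1/w(U(12, -3)) = 1/(19/15) = 15/19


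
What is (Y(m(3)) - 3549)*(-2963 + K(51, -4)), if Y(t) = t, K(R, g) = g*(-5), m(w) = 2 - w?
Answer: 10447650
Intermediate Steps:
K(R, g) = -5*g
(Y(m(3)) - 3549)*(-2963 + K(51, -4)) = ((2 - 1*3) - 3549)*(-2963 - 5*(-4)) = ((2 - 3) - 3549)*(-2963 + 20) = (-1 - 3549)*(-2943) = -3550*(-2943) = 10447650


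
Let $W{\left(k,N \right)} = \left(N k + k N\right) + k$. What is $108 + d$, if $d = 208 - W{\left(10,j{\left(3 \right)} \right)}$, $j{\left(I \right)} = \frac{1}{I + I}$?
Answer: $\frac{908}{3} \approx 302.67$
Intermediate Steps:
$j{\left(I \right)} = \frac{1}{2 I}$
$W{\left(k,N \right)} = k + 2 N k$ ($W{\left(k,N \right)} = \left(N k + N k\right) + k = 2 N k + k = k + 2 N k$)
$d = \frac{584}{3}$ ($d = 208 - 10 \left(1 + 2 \frac{1}{2 \cdot 3}\right) = 208 - 10 \left(1 + 2 \cdot \frac{1}{2} \cdot \frac{1}{3}\right) = 208 - 10 \left(1 + 2 \cdot \frac{1}{6}\right) = 208 - 10 \left(1 + \frac{1}{3}\right) = 208 - 10 \cdot \frac{4}{3} = 208 - \frac{40}{3} = \frac{584}{3} \approx 194.67$)
$108 + d = 108 + \frac{584}{3} = \frac{908}{3}$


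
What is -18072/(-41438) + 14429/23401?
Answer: 510405887/484845319 ≈ 1.0527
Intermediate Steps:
-18072/(-41438) + 14429/23401 = -18072*(-1/41438) + 14429*(1/23401) = 9036/20719 + 14429/23401 = 510405887/484845319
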